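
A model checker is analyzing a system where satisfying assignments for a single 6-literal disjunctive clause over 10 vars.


Step 1: Total=2^10=1024
Step 2: Unsat when all 6 false: 2^4=16
Step 3: Sat=1024-16=1008

1008


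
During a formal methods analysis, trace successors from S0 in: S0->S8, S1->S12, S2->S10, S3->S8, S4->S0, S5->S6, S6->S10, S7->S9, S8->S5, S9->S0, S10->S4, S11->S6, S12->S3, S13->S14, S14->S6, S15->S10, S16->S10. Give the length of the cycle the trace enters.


Trace from S0 until a state repeats:
  S0 -> S8 -> S5 -> S6 -> S10 -> S4 -> S0
S0 first seen at step 0, revisited at step 6.
Cycle length = 6 - 0 = 6

6


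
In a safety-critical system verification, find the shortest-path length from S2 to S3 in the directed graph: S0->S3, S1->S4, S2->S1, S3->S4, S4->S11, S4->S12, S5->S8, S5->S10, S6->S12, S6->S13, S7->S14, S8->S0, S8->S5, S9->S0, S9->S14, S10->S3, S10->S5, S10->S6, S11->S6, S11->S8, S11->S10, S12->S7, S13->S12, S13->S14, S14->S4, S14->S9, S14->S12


BFS layer-by-layer from S2:
  dist 0: {S2}
  dist 1: {S1}
  dist 2: {S4}
  dist 3: {S11, S12}
  dist 4: {S6, S7, S8, S10}
  dist 5: {S0, S3, S5, S13, S14}
  -> S3 reached at distance 5
Shortest path length = 5

5


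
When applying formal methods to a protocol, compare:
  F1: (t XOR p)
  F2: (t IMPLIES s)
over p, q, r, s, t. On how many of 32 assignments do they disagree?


F1 = (t XOR p)
F2 = (t IMPLIES s)
Evaluate both on each of 32 rows (bits = p,q,r,s,t):
  row 0 [00000]: F1=0 F2=1 (differ) -> 1
  row 1 [00001]: F1=1 F2=0 (differ) -> 1
  row 2 [00010]: F1=0 F2=1 (differ) -> 1
  row 3 [00011]: F1=1 F2=1 -> 0
  row 4 [00100]: F1=0 F2=1 (differ) -> 1
  row 5 [00101]: F1=1 F2=0 (differ) -> 1
  row 6 [00110]: F1=0 F2=1 (differ) -> 1
  row 7 [00111]: F1=1 F2=1 -> 0
  row 8 [01000]: F1=0 F2=1 (differ) -> 1
  row 9 [01001]: F1=1 F2=0 (differ) -> 1
  row 10 [01010]: F1=0 F2=1 (differ) -> 1
  row 11 [01011]: F1=1 F2=1 -> 0
  row 12 [01100]: F1=0 F2=1 (differ) -> 1
  row 13 [01101]: F1=1 F2=0 (differ) -> 1
  row 14 [01110]: F1=0 F2=1 (differ) -> 1
  row 15 [01111]: F1=1 F2=1 -> 0
  row 16 [10000]: F1=1 F2=1 -> 0
  row 17 [10001]: F1=0 F2=0 -> 0
  row 18 [10010]: F1=1 F2=1 -> 0
  row 19 [10011]: F1=0 F2=1 (differ) -> 1
  row 20 [10100]: F1=1 F2=1 -> 0
  row 21 [10101]: F1=0 F2=0 -> 0
  row 22 [10110]: F1=1 F2=1 -> 0
  row 23 [10111]: F1=0 F2=1 (differ) -> 1
  row 24 [11000]: F1=1 F2=1 -> 0
  row 25 [11001]: F1=0 F2=0 -> 0
  row 26 [11010]: F1=1 F2=1 -> 0
  row 27 [11011]: F1=0 F2=1 (differ) -> 1
  row 28 [11100]: F1=1 F2=1 -> 0
  row 29 [11101]: F1=0 F2=0 -> 0
  row 30 [11110]: F1=1 F2=1 -> 0
  row 31 [11111]: F1=0 F2=1 (differ) -> 1
Full result column, 8 rows per line (p,q fixed per line; r,s,t runs 000..111 left to right):
  rows 0-7 [p,q=00]: 11101110  (ones: 6)
  rows 8-15 [p,q=01]: 11101110  (ones: 6)
  rows 16-23 [p,q=10]: 00010001  (ones: 2)
  rows 24-31 [p,q=11]: 00010001  (ones: 2)
Disagreements = 6+6+2+2 = 16

16


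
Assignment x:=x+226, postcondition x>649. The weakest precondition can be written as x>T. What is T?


Formula: wp(x:=E, P) = P[E/x] (substitute E for x in postcondition)
Step 1: Postcondition: x>649
Step 2: Substitute x+226 for x: x+226>649
Step 3: Solve for x: x > 649-226 = 423

423


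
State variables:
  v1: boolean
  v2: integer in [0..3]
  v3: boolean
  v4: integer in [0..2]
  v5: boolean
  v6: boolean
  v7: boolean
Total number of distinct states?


State space = product of domain sizes of all variables.
Domain sizes:
  v1 (boolean): 2
  v2 (integer in [0..3]): 4
  v3 (boolean): 2
  v4 (integer in [0..2]): 3
  v5 (boolean): 2
  v6 (boolean): 2
  v7 (boolean): 2
Product = 2 * 4 * 2 * 3 * 2 * 2 * 2 = 384

384


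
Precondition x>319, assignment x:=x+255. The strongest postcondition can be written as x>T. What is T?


Formula: sp(P, x:=E) = exists old_x. (x = E[old_x/x]) AND P[old_x/x] (old_x is the value of x before the assignment; eliminate old_x by solving x = E[old_x/x] for old_x)
Step 1: Precondition P: x>319, i.e. old_x > 319
Step 2: Assignment gives x = old_x + 255, so old_x = x - 255
Step 3: Substitute into P: x - 255 > 319
Step 4: Simplify: x > 319+255 = 574

574


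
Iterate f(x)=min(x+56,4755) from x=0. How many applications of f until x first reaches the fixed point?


Step 1: x=0, cap=4755, increment=56
Step 2: x grows by 56 each step until capped at 4755; fixed point is x=4755
Step 3: iterations = ceil(4755/56) = 85

85


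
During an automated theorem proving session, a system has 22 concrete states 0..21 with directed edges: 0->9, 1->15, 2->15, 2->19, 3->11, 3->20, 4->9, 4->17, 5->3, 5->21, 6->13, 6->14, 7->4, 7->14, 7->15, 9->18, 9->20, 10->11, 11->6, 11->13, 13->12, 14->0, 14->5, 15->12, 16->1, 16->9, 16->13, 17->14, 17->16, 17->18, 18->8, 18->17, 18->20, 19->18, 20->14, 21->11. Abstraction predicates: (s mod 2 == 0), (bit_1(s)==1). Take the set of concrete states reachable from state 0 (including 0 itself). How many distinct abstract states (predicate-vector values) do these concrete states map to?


BFS from 0:
Concrete reachable: {0, 1, 3, 5, 6, 8, 9, 11, 12, 13, 14, 15, 16, 17, 18, 20, 21}
Abstract via predicates (s mod 2 == 0), (bit_1(s)==1):
  (0,0) <- {1, 5, 9, 13, 17, 21}
  (0,1) <- {3, 11, 15}
  (1,0) <- {0, 8, 12, 16, 20}
  (1,1) <- {6, 14, 18}
Distinct abstract states = 4

4


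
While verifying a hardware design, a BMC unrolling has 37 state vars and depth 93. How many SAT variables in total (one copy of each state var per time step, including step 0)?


BMC unrolls to depth k, creating one copy of each state var for steps 0..k.
Step count = 93 + 1 = 94 (steps 0 through 93)
Vars per step = 37
Total = 37 * 94 = 3478

3478


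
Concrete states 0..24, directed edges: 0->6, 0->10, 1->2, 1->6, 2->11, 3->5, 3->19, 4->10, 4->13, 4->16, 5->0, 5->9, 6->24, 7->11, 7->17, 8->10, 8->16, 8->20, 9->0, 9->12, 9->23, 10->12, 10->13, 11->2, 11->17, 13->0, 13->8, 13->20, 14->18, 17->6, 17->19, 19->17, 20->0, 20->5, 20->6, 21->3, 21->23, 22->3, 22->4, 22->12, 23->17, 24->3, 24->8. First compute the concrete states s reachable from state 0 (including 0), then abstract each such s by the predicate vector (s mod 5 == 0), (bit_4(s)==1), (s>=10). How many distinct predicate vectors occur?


BFS from 0:
Concrete reachable: {0, 3, 5, 6, 8, 9, 10, 12, 13, 16, 17, 19, 20, 23, 24}
Abstract via predicates (s mod 5 == 0), (bit_4(s)==1), (s>=10):
  (0,0,0) <- {3, 6, 8, 9}
  (0,0,1) <- {12, 13}
  (0,1,1) <- {16, 17, 19, 23, 24}
  (1,0,0) <- {0, 5}
  (1,0,1) <- {10}
  (1,1,1) <- {20}
Distinct abstract states = 6

6


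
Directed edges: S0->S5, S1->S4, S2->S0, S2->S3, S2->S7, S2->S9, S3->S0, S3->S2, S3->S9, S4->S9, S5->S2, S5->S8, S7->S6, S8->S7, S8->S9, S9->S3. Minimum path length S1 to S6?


BFS layer-by-layer from S1:
  dist 0: {S1}
  dist 1: {S4}
  dist 2: {S9}
  dist 3: {S3}
  dist 4: {S0, S2}
  dist 5: {S5, S7}
  dist 6: {S6, S8}
  -> S6 reached at distance 6
Shortest path length = 6

6


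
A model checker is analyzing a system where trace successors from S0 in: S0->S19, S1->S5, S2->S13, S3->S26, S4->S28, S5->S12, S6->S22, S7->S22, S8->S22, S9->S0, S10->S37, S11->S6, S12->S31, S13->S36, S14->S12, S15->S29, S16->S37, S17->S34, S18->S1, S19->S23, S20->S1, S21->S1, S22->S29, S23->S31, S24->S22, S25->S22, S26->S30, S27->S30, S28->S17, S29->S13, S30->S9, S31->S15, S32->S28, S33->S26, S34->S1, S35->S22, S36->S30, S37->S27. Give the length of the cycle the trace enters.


Trace from S0 until a state repeats:
  S0 -> S19 -> S23 -> S31 -> S15 -> S29 -> S13 -> S36 -> S30 -> S9 -> S0
S0 first seen at step 0, revisited at step 10.
Cycle length = 10 - 0 = 10

10


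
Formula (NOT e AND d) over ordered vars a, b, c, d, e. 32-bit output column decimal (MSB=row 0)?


Formula: (NOT e AND d) over a, b, c, d, e (32 rows)
Evaluate each row (bits = a,b,c,d,e, MSB first):
  row 0 [00000]: (NOT 0 AND 0) -> 0
  row 1 [00001]: (NOT 1 AND 0) -> 0
  row 2 [00010]: (NOT 0 AND 1) -> 1
  row 3 [00011]: (NOT 1 AND 1) -> 0
  row 4 [00100]: (NOT 0 AND 0) -> 0
  row 5 [00101]: (NOT 1 AND 0) -> 0
  row 6 [00110]: (NOT 0 AND 1) -> 1
  row 7 [00111]: (NOT 1 AND 1) -> 0
  row 8 [01000]: (NOT 0 AND 0) -> 0
  row 9 [01001]: (NOT 1 AND 0) -> 0
  row 10 [01010]: (NOT 0 AND 1) -> 1
  row 11 [01011]: (NOT 1 AND 1) -> 0
  row 12 [01100]: (NOT 0 AND 0) -> 0
  row 13 [01101]: (NOT 1 AND 0) -> 0
  row 14 [01110]: (NOT 0 AND 1) -> 1
  row 15 [01111]: (NOT 1 AND 1) -> 0
  row 16 [10000]: (NOT 0 AND 0) -> 0
  row 17 [10001]: (NOT 1 AND 0) -> 0
  row 18 [10010]: (NOT 0 AND 1) -> 1
  row 19 [10011]: (NOT 1 AND 1) -> 0
  row 20 [10100]: (NOT 0 AND 0) -> 0
  row 21 [10101]: (NOT 1 AND 0) -> 0
  row 22 [10110]: (NOT 0 AND 1) -> 1
  row 23 [10111]: (NOT 1 AND 1) -> 0
  row 24 [11000]: (NOT 0 AND 0) -> 0
  row 25 [11001]: (NOT 1 AND 0) -> 0
  row 26 [11010]: (NOT 0 AND 1) -> 1
  row 27 [11011]: (NOT 1 AND 1) -> 0
  row 28 [11100]: (NOT 0 AND 0) -> 0
  row 29 [11101]: (NOT 1 AND 0) -> 0
  row 30 [11110]: (NOT 0 AND 1) -> 1
  row 31 [11111]: (NOT 1 AND 1) -> 0
Full result column, 4 rows per line (a,b,c fixed per line; d,e runs 00..11 left to right):
  rows 0-3 [a,b,c=000]: 0010  = hex 2
  rows 4-7 [a,b,c=001]: 0010  = hex 2
  rows 8-11 [a,b,c=010]: 0010  = hex 2
  rows 12-15 [a,b,c=011]: 0010  = hex 2
  rows 16-19 [a,b,c=100]: 0010  = hex 2
  rows 20-23 [a,b,c=101]: 0010  = hex 2
  rows 24-27 [a,b,c=110]: 0010  = hex 2
  rows 28-31 [a,b,c=111]: 0010  = hex 2
Output column (row 0 .. row 31) = 00100010001000100010001000100010
Output column grouped in 4s = 0010 0010 0010 0010 0010 0010 0010 0010 = 0x22222222
Convert to decimal digit by digit (value = value*16 + digit):
  2 -> 2
  2*16 + 2 = 34
  34*16 + 2 = 546
  546*16 + 2 = 8738
  8738*16 + 2 = 139810
  139810*16 + 2 = 2236962
  2236962*16 + 2 = 35791394
  35791394*16 + 2 = 572662306
Decimal = 572662306

572662306


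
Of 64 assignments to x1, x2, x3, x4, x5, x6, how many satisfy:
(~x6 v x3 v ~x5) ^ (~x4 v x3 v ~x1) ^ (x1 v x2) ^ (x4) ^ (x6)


CNF with 5 clauses over 6 vars (64 assignments).
An assignment satisfies CNF iff every clause has >=1 true literal.
Check each row (bits = x1,x2,x3,x4,x5,x6; clause T/F shown):
  row 0 [000000]: clauses=TTFFF -> 0
  row 1 [000001]: clauses=TTFFT -> 0
  row 2 [000010]: clauses=TTFFF -> 0
  row 3 [000011]: clauses=FTFFT -> 0
  row 4 [000100]: clauses=TTFTF -> 0
  (every remaining row is evaluated the same way; all 64 results are listed next)
Full result column, 8 rows per line (x1,x2,x3 fixed per line; x4,x5,x6 runs 000..111 left to right):
  rows 0-7 [x1,x2,x3=000]: 00000000  (ones: 0)
  rows 8-15 [x1,x2,x3=001]: 00000000  (ones: 0)
  rows 16-23 [x1,x2,x3=010]: 00000100  (ones: 1)
  rows 24-31 [x1,x2,x3=011]: 00000101  (ones: 2)
  rows 32-39 [x1,x2,x3=100]: 00000000  (ones: 0)
  rows 40-47 [x1,x2,x3=101]: 00000101  (ones: 2)
  rows 48-55 [x1,x2,x3=110]: 00000000  (ones: 0)
  rows 56-63 [x1,x2,x3=111]: 00000101  (ones: 2)
Satisfying assignments = 0+0+1+2+0+2+0+2 = 7

7


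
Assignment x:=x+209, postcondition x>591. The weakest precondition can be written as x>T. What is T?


Formula: wp(x:=E, P) = P[E/x] (substitute E for x in postcondition)
Step 1: Postcondition: x>591
Step 2: Substitute x+209 for x: x+209>591
Step 3: Solve for x: x > 591-209 = 382

382


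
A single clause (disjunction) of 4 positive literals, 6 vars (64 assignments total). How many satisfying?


Step 1: Total=2^6=64
Step 2: Unsat when all 4 false: 2^2=4
Step 3: Sat=64-4=60

60


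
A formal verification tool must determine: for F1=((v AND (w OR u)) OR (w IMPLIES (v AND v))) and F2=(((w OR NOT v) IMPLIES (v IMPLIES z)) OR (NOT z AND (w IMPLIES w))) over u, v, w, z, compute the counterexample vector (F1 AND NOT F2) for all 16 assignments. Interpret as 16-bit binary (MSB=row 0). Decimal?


F1 = ((v AND (w OR u)) OR (w IMPLIES (v AND v)))
F2 = (((w OR NOT v) IMPLIES (v IMPLIES z)) OR (NOT z AND (w IMPLIES w)))
Counterexample to F1=>F2 is where F1=1 and F2=0.
Evaluate each row (bits = u,v,w,z, MSB first):
  row 0 [0000]: F1=1 F2=1 -> F1&~F2 -> 0
  row 1 [0001]: F1=1 F2=1 -> F1&~F2 -> 0
  row 2 [0010]: F1=0 F2=1 -> F1&~F2 -> 0
  row 3 [0011]: F1=0 F2=1 -> F1&~F2 -> 0
  row 4 [0100]: F1=1 F2=1 -> F1&~F2 -> 0
  row 5 [0101]: F1=1 F2=1 -> F1&~F2 -> 0
  row 6 [0110]: F1=1 F2=1 -> F1&~F2 -> 0
  row 7 [0111]: F1=1 F2=1 -> F1&~F2 -> 0
  row 8 [1000]: F1=1 F2=1 -> F1&~F2 -> 0
  row 9 [1001]: F1=1 F2=1 -> F1&~F2 -> 0
  row 10 [1010]: F1=0 F2=1 -> F1&~F2 -> 0
  row 11 [1011]: F1=0 F2=1 -> F1&~F2 -> 0
  row 12 [1100]: F1=1 F2=1 -> F1&~F2 -> 0
  row 13 [1101]: F1=1 F2=1 -> F1&~F2 -> 0
  row 14 [1110]: F1=1 F2=1 -> F1&~F2 -> 0
  row 15 [1111]: F1=1 F2=1 -> F1&~F2 -> 0
Full result column, 4 rows per line (u,v fixed per line; w,z runs 00..11 left to right):
  rows 0-3 [u,v=00]: 0000  = hex 0
  rows 4-7 [u,v=01]: 0000  = hex 0
  rows 8-11 [u,v=10]: 0000  = hex 0
  rows 12-15 [u,v=11]: 0000  = hex 0
Counterexample vector (row 0 .. row 15) = 0000000000000000
Output column grouped in 4s = 0000 0000 0000 0000 = 0x0000
Convert to decimal digit by digit (value = value*16 + digit):
  0 -> 0
  0*16 + 0 = 0
  0*16 + 0 = 0
  0*16 + 0 = 0
Decimal = 0

0


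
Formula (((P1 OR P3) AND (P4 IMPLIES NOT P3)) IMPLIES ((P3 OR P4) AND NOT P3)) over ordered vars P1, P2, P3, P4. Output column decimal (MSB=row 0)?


Formula: (((P1 OR P3) AND (P4 IMPLIES NOT P3)) IMPLIES ((P3 OR P4) AND NOT P3)) over P1, P2, P3, P4 (16 rows)
Evaluate each row (bits = P1,P2,P3,P4, MSB first):
  row 0 [0000]: (((0 OR 0) AND (0 IMPLIES NOT 0)) IMPLIES ((0 OR 0) AND NOT 0)) -> 1
  row 1 [0001]: (((0 OR 0) AND (1 IMPLIES NOT 0)) IMPLIES ((0 OR 1) AND NOT 0)) -> 1
  row 2 [0010]: (((0 OR 1) AND (0 IMPLIES NOT 1)) IMPLIES ((1 OR 0) AND NOT 1)) -> 0
  row 3 [0011]: (((0 OR 1) AND (1 IMPLIES NOT 1)) IMPLIES ((1 OR 1) AND NOT 1)) -> 1
  row 4 [0100]: (((0 OR 0) AND (0 IMPLIES NOT 0)) IMPLIES ((0 OR 0) AND NOT 0)) -> 1
  row 5 [0101]: (((0 OR 0) AND (1 IMPLIES NOT 0)) IMPLIES ((0 OR 1) AND NOT 0)) -> 1
  row 6 [0110]: (((0 OR 1) AND (0 IMPLIES NOT 1)) IMPLIES ((1 OR 0) AND NOT 1)) -> 0
  row 7 [0111]: (((0 OR 1) AND (1 IMPLIES NOT 1)) IMPLIES ((1 OR 1) AND NOT 1)) -> 1
  row 8 [1000]: (((1 OR 0) AND (0 IMPLIES NOT 0)) IMPLIES ((0 OR 0) AND NOT 0)) -> 0
  row 9 [1001]: (((1 OR 0) AND (1 IMPLIES NOT 0)) IMPLIES ((0 OR 1) AND NOT 0)) -> 1
  row 10 [1010]: (((1 OR 1) AND (0 IMPLIES NOT 1)) IMPLIES ((1 OR 0) AND NOT 1)) -> 0
  row 11 [1011]: (((1 OR 1) AND (1 IMPLIES NOT 1)) IMPLIES ((1 OR 1) AND NOT 1)) -> 1
  row 12 [1100]: (((1 OR 0) AND (0 IMPLIES NOT 0)) IMPLIES ((0 OR 0) AND NOT 0)) -> 0
  row 13 [1101]: (((1 OR 0) AND (1 IMPLIES NOT 0)) IMPLIES ((0 OR 1) AND NOT 0)) -> 1
  row 14 [1110]: (((1 OR 1) AND (0 IMPLIES NOT 1)) IMPLIES ((1 OR 0) AND NOT 1)) -> 0
  row 15 [1111]: (((1 OR 1) AND (1 IMPLIES NOT 1)) IMPLIES ((1 OR 1) AND NOT 1)) -> 1
Full result column, 4 rows per line (P1,P2 fixed per line; P3,P4 runs 00..11 left to right):
  rows 0-3 [P1,P2=00]: 1101  = hex D
  rows 4-7 [P1,P2=01]: 1101  = hex D
  rows 8-11 [P1,P2=10]: 0101  = hex 5
  rows 12-15 [P1,P2=11]: 0101  = hex 5
Output column (row 0 .. row 15) = 1101110101010101
Output column grouped in 4s = 1101 1101 0101 0101 = 0xDD55
Convert to decimal digit by digit (value = value*16 + digit):
  D -> 13
  13*16 + 13 (D) = 221
  221*16 + 5 = 3541
  3541*16 + 5 = 56661
Decimal = 56661

56661


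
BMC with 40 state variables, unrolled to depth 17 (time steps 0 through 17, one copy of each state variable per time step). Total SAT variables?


BMC unrolls to depth k, creating one copy of each state var for steps 0..k.
Step count = 17 + 1 = 18 (steps 0 through 17)
Vars per step = 40
Total = 40 * 18 = 720

720


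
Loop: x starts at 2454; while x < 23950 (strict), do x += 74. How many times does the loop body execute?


Step 1: x goes from 2454 toward 23950 by 74; the body runs while x<23950, so iterations = ceil((bound-start)/step)
Step 2: Distance=21496
Step 3: ceil(21496/74)=291

291


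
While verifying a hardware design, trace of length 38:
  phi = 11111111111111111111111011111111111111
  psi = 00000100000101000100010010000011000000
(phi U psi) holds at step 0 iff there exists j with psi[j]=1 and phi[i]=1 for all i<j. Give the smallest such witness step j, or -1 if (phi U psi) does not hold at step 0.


(phi U psi) at 0: need smallest j with psi[j]=1 and phi[i]=1 for all i in [0,j).
Scan from step 0:
  step 0: phi=1, psi=0 -> continue
  step 1: phi=1, psi=0 -> continue
  step 2: phi=1, psi=0 -> continue
  step 3: phi=1, psi=0 -> continue
  step 5: psi=1 and phi held for [0,5) -> witness found
Witness step = 5

5


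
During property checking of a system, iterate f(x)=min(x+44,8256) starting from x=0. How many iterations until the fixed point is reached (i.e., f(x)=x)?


Step 1: x=0, cap=8256, increment=44
Step 2: x grows by 44 each step until capped at 8256; fixed point is x=8256
Step 3: iterations = ceil(8256/44) = 188

188


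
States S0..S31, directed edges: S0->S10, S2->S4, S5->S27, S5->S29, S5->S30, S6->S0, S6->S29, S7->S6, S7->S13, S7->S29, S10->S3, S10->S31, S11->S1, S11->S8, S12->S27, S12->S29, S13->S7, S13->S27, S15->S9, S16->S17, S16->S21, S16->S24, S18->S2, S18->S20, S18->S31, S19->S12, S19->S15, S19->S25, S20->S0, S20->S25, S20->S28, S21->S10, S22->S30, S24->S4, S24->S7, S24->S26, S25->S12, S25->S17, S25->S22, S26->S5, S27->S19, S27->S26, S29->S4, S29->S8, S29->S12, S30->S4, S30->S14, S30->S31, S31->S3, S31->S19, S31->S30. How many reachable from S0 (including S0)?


BFS from S0:
  layer 0: {S0}
  layer 1: {S10}
  layer 2: {S3, S31}
  layer 3: {S19, S30}
  layer 4: {S4, S12, S14, S15, S25}
  layer 5: {S9, S17, S22, S27, S29}
  layer 6: {S8, S26}
  layer 7: {S5}
Reachable set: {S0, S3, S4, S5, S8, S9, S10, S12, S14, S15, S17, S19, S22, S25, S26, S27, S29, S30, S31}
Count = 19

19


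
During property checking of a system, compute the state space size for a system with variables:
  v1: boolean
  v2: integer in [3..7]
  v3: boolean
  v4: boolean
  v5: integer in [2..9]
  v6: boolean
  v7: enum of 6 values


State space = product of domain sizes of all variables.
Domain sizes:
  v1 (boolean): 2
  v2 (integer in [3..7]): 5
  v3 (boolean): 2
  v4 (boolean): 2
  v5 (integer in [2..9]): 8
  v6 (boolean): 2
  v7 (enum of 6 values): 6
Product = 2 * 5 * 2 * 2 * 8 * 2 * 6 = 3840

3840


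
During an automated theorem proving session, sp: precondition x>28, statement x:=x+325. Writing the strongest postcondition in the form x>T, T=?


Formula: sp(P, x:=E) = exists old_x. (x = E[old_x/x]) AND P[old_x/x] (old_x is the value of x before the assignment; eliminate old_x by solving x = E[old_x/x] for old_x)
Step 1: Precondition P: x>28, i.e. old_x > 28
Step 2: Assignment gives x = old_x + 325, so old_x = x - 325
Step 3: Substitute into P: x - 325 > 28
Step 4: Simplify: x > 28+325 = 353

353


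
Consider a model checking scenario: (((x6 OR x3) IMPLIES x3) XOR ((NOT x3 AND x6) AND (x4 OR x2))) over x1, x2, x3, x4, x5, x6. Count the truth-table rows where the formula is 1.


Formula: (((x6 OR x3) IMPLIES x3) XOR ((NOT x3 AND x6) AND (x4 OR x2))) over 6 vars (64 rows)
Evaluate each row (x1, x2, x3, x4, x5, x6 as bits, MSB first):
  row 0 [000000]: (((0 OR 0) IMPLIES 0) XOR ((NOT 0 AND 0) AND (0 OR 0))) -> 1
  row 1 [000001]: (((1 OR 0) IMPLIES 0) XOR ((NOT 0 AND 1) AND (0 OR 0))) -> 0
  row 2 [000010]: (((0 OR 0) IMPLIES 0) XOR ((NOT 0 AND 0) AND (0 OR 0))) -> 1
  row 3 [000011]: (((1 OR 0) IMPLIES 0) XOR ((NOT 0 AND 1) AND (0 OR 0))) -> 0
  row 4 [000100]: (((0 OR 0) IMPLIES 0) XOR ((NOT 0 AND 0) AND (1 OR 0))) -> 1
  (every remaining row is evaluated the same way; all 64 results are listed next)
Full result column, 8 rows per line (x1,x2,x3 fixed per line; x4,x5,x6 runs 000..111 left to right):
  rows 0-7 [x1,x2,x3=000]: 10101111  (ones: 6)
  rows 8-15 [x1,x2,x3=001]: 11111111  (ones: 8)
  rows 16-23 [x1,x2,x3=010]: 11111111  (ones: 8)
  rows 24-31 [x1,x2,x3=011]: 11111111  (ones: 8)
  rows 32-39 [x1,x2,x3=100]: 10101111  (ones: 6)
  rows 40-47 [x1,x2,x3=101]: 11111111  (ones: 8)
  rows 48-55 [x1,x2,x3=110]: 11111111  (ones: 8)
  rows 56-63 [x1,x2,x3=111]: 11111111  (ones: 8)
Count of 1-rows = 6+8+8+8+6+8+8+8 = 60

60


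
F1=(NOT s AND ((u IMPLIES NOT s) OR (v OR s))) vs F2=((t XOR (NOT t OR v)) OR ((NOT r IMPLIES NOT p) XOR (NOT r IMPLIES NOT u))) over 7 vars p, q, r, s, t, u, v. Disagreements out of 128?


F1 = (NOT s AND ((u IMPLIES NOT s) OR (v OR s)))
F2 = ((t XOR (NOT t OR v)) OR ((NOT r IMPLIES NOT p) XOR (NOT r IMPLIES NOT u)))
Evaluate both on each of 128 rows (bits = p,q,r,s,t,u,v):
  row 0 [0000000]: F1=1 F2=1 -> 0
  row 1 [0000001]: F1=1 F2=1 -> 0
  row 2 [0000010]: F1=1 F2=1 -> 0
  row 3 [0000011]: F1=1 F2=1 -> 0
  row 4 [0000100]: F1=1 F2=1 -> 0
  (every remaining row is evaluated the same way; all 128 results are listed next)
Full result column, 8 rows per line (p,q,r,s fixed per line; t,u,v runs 000..111 left to right):
  rows 0-7 [p,q,r,s=0000]: 00000100  (ones: 1)
  rows 8-15 [p,q,r,s=0001]: 11111011  (ones: 7)
  rows 16-23 [p,q,r,s=0010]: 00000101  (ones: 2)
  rows 24-31 [p,q,r,s=0011]: 11111010  (ones: 6)
  rows 32-39 [p,q,r,s=0100]: 00000100  (ones: 1)
  rows 40-47 [p,q,r,s=0101]: 11111011  (ones: 7)
  rows 48-55 [p,q,r,s=0110]: 00000101  (ones: 2)
  rows 56-63 [p,q,r,s=0111]: 11111010  (ones: 6)
  rows 64-71 [p,q,r,s=1000]: 00000001  (ones: 1)
  rows 72-79 [p,q,r,s=1001]: 11111110  (ones: 7)
  rows 80-87 [p,q,r,s=1010]: 00000101  (ones: 2)
  rows 88-95 [p,q,r,s=1011]: 11111010  (ones: 6)
  rows 96-103 [p,q,r,s=1100]: 00000001  (ones: 1)
  rows 104-111 [p,q,r,s=1101]: 11111110  (ones: 7)
  rows 112-119 [p,q,r,s=1110]: 00000101  (ones: 2)
  rows 120-127 [p,q,r,s=1111]: 11111010  (ones: 6)
Disagreements = 1+7+2+6+1+7+2+6+1+7+2+6+1+7+2+6 = 64

64


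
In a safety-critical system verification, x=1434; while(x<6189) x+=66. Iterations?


Step 1: x goes from 1434 toward 6189 by 66; the body runs while x<6189, so iterations = ceil((bound-start)/step)
Step 2: Distance=4755
Step 3: ceil(4755/66)=73

73


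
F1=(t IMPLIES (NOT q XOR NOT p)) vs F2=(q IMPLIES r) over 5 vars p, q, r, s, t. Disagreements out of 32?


F1 = (t IMPLIES (NOT q XOR NOT p))
F2 = (q IMPLIES r)
Evaluate both on each of 32 rows (bits = p,q,r,s,t):
  row 0 [00000]: F1=1 F2=1 -> 0
  row 1 [00001]: F1=0 F2=1 (differ) -> 1
  row 2 [00010]: F1=1 F2=1 -> 0
  row 3 [00011]: F1=0 F2=1 (differ) -> 1
  row 4 [00100]: F1=1 F2=1 -> 0
  row 5 [00101]: F1=0 F2=1 (differ) -> 1
  row 6 [00110]: F1=1 F2=1 -> 0
  row 7 [00111]: F1=0 F2=1 (differ) -> 1
  row 8 [01000]: F1=1 F2=0 (differ) -> 1
  row 9 [01001]: F1=1 F2=0 (differ) -> 1
  row 10 [01010]: F1=1 F2=0 (differ) -> 1
  row 11 [01011]: F1=1 F2=0 (differ) -> 1
  row 12 [01100]: F1=1 F2=1 -> 0
  row 13 [01101]: F1=1 F2=1 -> 0
  row 14 [01110]: F1=1 F2=1 -> 0
  row 15 [01111]: F1=1 F2=1 -> 0
  row 16 [10000]: F1=1 F2=1 -> 0
  row 17 [10001]: F1=1 F2=1 -> 0
  row 18 [10010]: F1=1 F2=1 -> 0
  row 19 [10011]: F1=1 F2=1 -> 0
  row 20 [10100]: F1=1 F2=1 -> 0
  row 21 [10101]: F1=1 F2=1 -> 0
  row 22 [10110]: F1=1 F2=1 -> 0
  row 23 [10111]: F1=1 F2=1 -> 0
  row 24 [11000]: F1=1 F2=0 (differ) -> 1
  row 25 [11001]: F1=0 F2=0 -> 0
  row 26 [11010]: F1=1 F2=0 (differ) -> 1
  row 27 [11011]: F1=0 F2=0 -> 0
  row 28 [11100]: F1=1 F2=1 -> 0
  row 29 [11101]: F1=0 F2=1 (differ) -> 1
  row 30 [11110]: F1=1 F2=1 -> 0
  row 31 [11111]: F1=0 F2=1 (differ) -> 1
Full result column, 8 rows per line (p,q fixed per line; r,s,t runs 000..111 left to right):
  rows 0-7 [p,q=00]: 01010101  (ones: 4)
  rows 8-15 [p,q=01]: 11110000  (ones: 4)
  rows 16-23 [p,q=10]: 00000000  (ones: 0)
  rows 24-31 [p,q=11]: 10100101  (ones: 4)
Disagreements = 4+4+0+4 = 12

12


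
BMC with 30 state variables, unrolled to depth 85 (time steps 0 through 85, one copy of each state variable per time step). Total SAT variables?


BMC unrolls to depth k, creating one copy of each state var for steps 0..k.
Step count = 85 + 1 = 86 (steps 0 through 85)
Vars per step = 30
Total = 30 * 86 = 2580

2580


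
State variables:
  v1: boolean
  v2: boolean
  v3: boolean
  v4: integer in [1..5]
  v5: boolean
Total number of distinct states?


State space = product of domain sizes of all variables.
Domain sizes:
  v1 (boolean): 2
  v2 (boolean): 2
  v3 (boolean): 2
  v4 (integer in [1..5]): 5
  v5 (boolean): 2
Product = 2 * 2 * 2 * 5 * 2 = 80

80


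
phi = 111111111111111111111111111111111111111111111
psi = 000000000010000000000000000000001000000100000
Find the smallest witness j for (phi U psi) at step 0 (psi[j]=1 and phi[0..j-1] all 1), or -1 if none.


(phi U psi) at 0: need smallest j with psi[j]=1 and phi[i]=1 for all i in [0,j).
Scan from step 0:
  step 0: phi=1, psi=0 -> continue
  step 1: phi=1, psi=0 -> continue
  step 2: phi=1, psi=0 -> continue
  step 3: phi=1, psi=0 -> continue
  step 10: psi=1 and phi held for [0,10) -> witness found
Witness step = 10

10


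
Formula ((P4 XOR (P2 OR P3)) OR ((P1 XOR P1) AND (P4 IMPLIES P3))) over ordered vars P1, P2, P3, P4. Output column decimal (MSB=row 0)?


Formula: ((P4 XOR (P2 OR P3)) OR ((P1 XOR P1) AND (P4 IMPLIES P3))) over P1, P2, P3, P4 (16 rows)
Evaluate each row (bits = P1,P2,P3,P4, MSB first):
  row 0 [0000]: ((0 XOR (0 OR 0)) OR ((0 XOR 0) AND (0 IMPLIES 0))) -> 0
  row 1 [0001]: ((1 XOR (0 OR 0)) OR ((0 XOR 0) AND (1 IMPLIES 0))) -> 1
  row 2 [0010]: ((0 XOR (0 OR 1)) OR ((0 XOR 0) AND (0 IMPLIES 1))) -> 1
  row 3 [0011]: ((1 XOR (0 OR 1)) OR ((0 XOR 0) AND (1 IMPLIES 1))) -> 0
  row 4 [0100]: ((0 XOR (1 OR 0)) OR ((0 XOR 0) AND (0 IMPLIES 0))) -> 1
  row 5 [0101]: ((1 XOR (1 OR 0)) OR ((0 XOR 0) AND (1 IMPLIES 0))) -> 0
  row 6 [0110]: ((0 XOR (1 OR 1)) OR ((0 XOR 0) AND (0 IMPLIES 1))) -> 1
  row 7 [0111]: ((1 XOR (1 OR 1)) OR ((0 XOR 0) AND (1 IMPLIES 1))) -> 0
  row 8 [1000]: ((0 XOR (0 OR 0)) OR ((1 XOR 1) AND (0 IMPLIES 0))) -> 0
  row 9 [1001]: ((1 XOR (0 OR 0)) OR ((1 XOR 1) AND (1 IMPLIES 0))) -> 1
  row 10 [1010]: ((0 XOR (0 OR 1)) OR ((1 XOR 1) AND (0 IMPLIES 1))) -> 1
  row 11 [1011]: ((1 XOR (0 OR 1)) OR ((1 XOR 1) AND (1 IMPLIES 1))) -> 0
  row 12 [1100]: ((0 XOR (1 OR 0)) OR ((1 XOR 1) AND (0 IMPLIES 0))) -> 1
  row 13 [1101]: ((1 XOR (1 OR 0)) OR ((1 XOR 1) AND (1 IMPLIES 0))) -> 0
  row 14 [1110]: ((0 XOR (1 OR 1)) OR ((1 XOR 1) AND (0 IMPLIES 1))) -> 1
  row 15 [1111]: ((1 XOR (1 OR 1)) OR ((1 XOR 1) AND (1 IMPLIES 1))) -> 0
Full result column, 4 rows per line (P1,P2 fixed per line; P3,P4 runs 00..11 left to right):
  rows 0-3 [P1,P2=00]: 0110  = hex 6
  rows 4-7 [P1,P2=01]: 1010  = hex A
  rows 8-11 [P1,P2=10]: 0110  = hex 6
  rows 12-15 [P1,P2=11]: 1010  = hex A
Output column (row 0 .. row 15) = 0110101001101010
Output column grouped in 4s = 0110 1010 0110 1010 = 0x6A6A
Convert to decimal digit by digit (value = value*16 + digit):
  6 -> 6
  6*16 + 10 (A) = 106
  106*16 + 6 = 1702
  1702*16 + 10 (A) = 27242
Decimal = 27242

27242


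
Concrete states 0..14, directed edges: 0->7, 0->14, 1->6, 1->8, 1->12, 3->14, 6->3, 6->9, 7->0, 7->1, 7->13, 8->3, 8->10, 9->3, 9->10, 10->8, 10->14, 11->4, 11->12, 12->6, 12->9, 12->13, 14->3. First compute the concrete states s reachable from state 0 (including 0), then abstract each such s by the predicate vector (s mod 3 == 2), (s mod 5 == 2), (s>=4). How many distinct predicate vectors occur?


BFS from 0:
Concrete reachable: {0, 1, 3, 6, 7, 8, 9, 10, 12, 13, 14}
Abstract via predicates (s mod 3 == 2), (s mod 5 == 2), (s>=4):
  (0,0,0) <- {0, 1, 3}
  (0,0,1) <- {6, 9, 10, 13}
  (0,1,1) <- {7, 12}
  (1,0,1) <- {8, 14}
Distinct abstract states = 4

4


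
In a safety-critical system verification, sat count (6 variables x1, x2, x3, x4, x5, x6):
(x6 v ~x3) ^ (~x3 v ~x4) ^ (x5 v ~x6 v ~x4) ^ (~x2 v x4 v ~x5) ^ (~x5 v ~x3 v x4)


CNF with 5 clauses over 6 vars (64 assignments).
An assignment satisfies CNF iff every clause has >=1 true literal.
Check each row (bits = x1,x2,x3,x4,x5,x6; clause T/F shown):
  row 0 [000000]: clauses=TTTTT -> 1
  row 1 [000001]: clauses=TTTTT -> 1
  row 2 [000010]: clauses=TTTTT -> 1
  row 3 [000011]: clauses=TTTTT -> 1
  row 4 [000100]: clauses=TTTTT -> 1
  (every remaining row is evaluated the same way; all 64 results are listed next)
Full result column, 8 rows per line (x1,x2,x3 fixed per line; x4,x5,x6 runs 000..111 left to right):
  rows 0-7 [x1,x2,x3=000]: 11111011  (ones: 7)
  rows 8-15 [x1,x2,x3=001]: 01000000  (ones: 1)
  rows 16-23 [x1,x2,x3=010]: 11001011  (ones: 5)
  rows 24-31 [x1,x2,x3=011]: 01000000  (ones: 1)
  rows 32-39 [x1,x2,x3=100]: 11111011  (ones: 7)
  rows 40-47 [x1,x2,x3=101]: 01000000  (ones: 1)
  rows 48-55 [x1,x2,x3=110]: 11001011  (ones: 5)
  rows 56-63 [x1,x2,x3=111]: 01000000  (ones: 1)
Satisfying assignments = 7+1+5+1+7+1+5+1 = 28

28


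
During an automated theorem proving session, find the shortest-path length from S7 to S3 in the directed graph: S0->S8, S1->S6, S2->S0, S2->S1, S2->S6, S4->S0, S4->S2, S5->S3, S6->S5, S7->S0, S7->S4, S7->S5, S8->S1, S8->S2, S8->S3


BFS layer-by-layer from S7:
  dist 0: {S7}
  dist 1: {S0, S4, S5}
  dist 2: {S2, S3, S8}
  -> S3 reached at distance 2
Shortest path length = 2

2


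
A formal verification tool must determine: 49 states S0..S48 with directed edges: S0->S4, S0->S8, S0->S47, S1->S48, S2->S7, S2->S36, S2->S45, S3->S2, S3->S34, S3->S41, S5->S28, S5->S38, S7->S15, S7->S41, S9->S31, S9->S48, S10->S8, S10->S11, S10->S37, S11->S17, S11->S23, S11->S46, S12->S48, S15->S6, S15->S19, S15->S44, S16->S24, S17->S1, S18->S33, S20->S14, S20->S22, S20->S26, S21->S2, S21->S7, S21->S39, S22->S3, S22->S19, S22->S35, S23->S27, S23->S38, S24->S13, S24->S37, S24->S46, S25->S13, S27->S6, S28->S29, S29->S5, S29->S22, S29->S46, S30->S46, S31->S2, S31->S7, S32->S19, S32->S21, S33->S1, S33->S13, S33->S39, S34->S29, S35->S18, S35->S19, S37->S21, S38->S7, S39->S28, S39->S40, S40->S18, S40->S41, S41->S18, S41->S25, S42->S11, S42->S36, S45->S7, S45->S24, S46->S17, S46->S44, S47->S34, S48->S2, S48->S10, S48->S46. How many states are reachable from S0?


BFS from S0:
  layer 0: {S0}
  layer 1: {S4, S8, S47}
  layer 2: {S34}
  layer 3: {S29}
  layer 4: {S5, S22, S46}
  layer 5: {S3, S17, S19, S28, S35, S38, S44}
  layer 6: {S1, S2, S7, S18, S41}
  layer 7: {S15, S25, S33, S36, S45, S48}
  layer 8: {S6, S10, S13, S24, S39}
  layer 9: {S11, S37, S40}
  layer 10: {S21, S23}
  layer 11: {S27}
Reachable set: {S0, S1, S2, S3, S4, S5, S6, S7, S8, S10, S11, S13, S15, S17, S18, S19, S21, S22, S23, S24, S25, S27, S28, S29, S33, S34, S35, S36, S37, S38, S39, S40, S41, S44, S45, S46, S47, S48}
Count = 38

38


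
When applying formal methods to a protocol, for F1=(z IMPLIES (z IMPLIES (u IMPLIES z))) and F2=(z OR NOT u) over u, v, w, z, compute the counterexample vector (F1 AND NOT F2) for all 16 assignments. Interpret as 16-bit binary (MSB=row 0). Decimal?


F1 = (z IMPLIES (z IMPLIES (u IMPLIES z)))
F2 = (z OR NOT u)
Counterexample to F1=>F2 is where F1=1 and F2=0.
Evaluate each row (bits = u,v,w,z, MSB first):
  row 0 [0000]: F1=1 F2=1 -> F1&~F2 -> 0
  row 1 [0001]: F1=1 F2=1 -> F1&~F2 -> 0
  row 2 [0010]: F1=1 F2=1 -> F1&~F2 -> 0
  row 3 [0011]: F1=1 F2=1 -> F1&~F2 -> 0
  row 4 [0100]: F1=1 F2=1 -> F1&~F2 -> 0
  row 5 [0101]: F1=1 F2=1 -> F1&~F2 -> 0
  row 6 [0110]: F1=1 F2=1 -> F1&~F2 -> 0
  row 7 [0111]: F1=1 F2=1 -> F1&~F2 -> 0
  row 8 [1000]: F1=1 F2=0 -> F1&~F2 -> 1
  row 9 [1001]: F1=1 F2=1 -> F1&~F2 -> 0
  row 10 [1010]: F1=1 F2=0 -> F1&~F2 -> 1
  row 11 [1011]: F1=1 F2=1 -> F1&~F2 -> 0
  row 12 [1100]: F1=1 F2=0 -> F1&~F2 -> 1
  row 13 [1101]: F1=1 F2=1 -> F1&~F2 -> 0
  row 14 [1110]: F1=1 F2=0 -> F1&~F2 -> 1
  row 15 [1111]: F1=1 F2=1 -> F1&~F2 -> 0
Full result column, 4 rows per line (u,v fixed per line; w,z runs 00..11 left to right):
  rows 0-3 [u,v=00]: 0000  = hex 0
  rows 4-7 [u,v=01]: 0000  = hex 0
  rows 8-11 [u,v=10]: 1010  = hex A
  rows 12-15 [u,v=11]: 1010  = hex A
Counterexample vector (row 0 .. row 15) = 0000000010101010
Output column grouped in 4s = 0000 0000 1010 1010 = 0x00AA
Convert to decimal digit by digit (value = value*16 + digit):
  0 -> 0
  0*16 + 0 = 0
  0*16 + 10 (A) = 10
  10*16 + 10 (A) = 170
Decimal = 170

170


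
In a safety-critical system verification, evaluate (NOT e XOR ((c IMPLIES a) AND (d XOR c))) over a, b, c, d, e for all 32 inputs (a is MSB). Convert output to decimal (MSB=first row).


Formula: (NOT e XOR ((c IMPLIES a) AND (d XOR c))) over a, b, c, d, e (32 rows)
Evaluate each row (bits = a,b,c,d,e, MSB first):
  row 0 [00000]: (NOT 0 XOR ((0 IMPLIES 0) AND (0 XOR 0))) -> 1
  row 1 [00001]: (NOT 1 XOR ((0 IMPLIES 0) AND (0 XOR 0))) -> 0
  row 2 [00010]: (NOT 0 XOR ((0 IMPLIES 0) AND (1 XOR 0))) -> 0
  row 3 [00011]: (NOT 1 XOR ((0 IMPLIES 0) AND (1 XOR 0))) -> 1
  row 4 [00100]: (NOT 0 XOR ((1 IMPLIES 0) AND (0 XOR 1))) -> 1
  row 5 [00101]: (NOT 1 XOR ((1 IMPLIES 0) AND (0 XOR 1))) -> 0
  row 6 [00110]: (NOT 0 XOR ((1 IMPLIES 0) AND (1 XOR 1))) -> 1
  row 7 [00111]: (NOT 1 XOR ((1 IMPLIES 0) AND (1 XOR 1))) -> 0
  row 8 [01000]: (NOT 0 XOR ((0 IMPLIES 0) AND (0 XOR 0))) -> 1
  row 9 [01001]: (NOT 1 XOR ((0 IMPLIES 0) AND (0 XOR 0))) -> 0
  row 10 [01010]: (NOT 0 XOR ((0 IMPLIES 0) AND (1 XOR 0))) -> 0
  row 11 [01011]: (NOT 1 XOR ((0 IMPLIES 0) AND (1 XOR 0))) -> 1
  row 12 [01100]: (NOT 0 XOR ((1 IMPLIES 0) AND (0 XOR 1))) -> 1
  row 13 [01101]: (NOT 1 XOR ((1 IMPLIES 0) AND (0 XOR 1))) -> 0
  row 14 [01110]: (NOT 0 XOR ((1 IMPLIES 0) AND (1 XOR 1))) -> 1
  row 15 [01111]: (NOT 1 XOR ((1 IMPLIES 0) AND (1 XOR 1))) -> 0
  row 16 [10000]: (NOT 0 XOR ((0 IMPLIES 1) AND (0 XOR 0))) -> 1
  row 17 [10001]: (NOT 1 XOR ((0 IMPLIES 1) AND (0 XOR 0))) -> 0
  row 18 [10010]: (NOT 0 XOR ((0 IMPLIES 1) AND (1 XOR 0))) -> 0
  row 19 [10011]: (NOT 1 XOR ((0 IMPLIES 1) AND (1 XOR 0))) -> 1
  row 20 [10100]: (NOT 0 XOR ((1 IMPLIES 1) AND (0 XOR 1))) -> 0
  row 21 [10101]: (NOT 1 XOR ((1 IMPLIES 1) AND (0 XOR 1))) -> 1
  row 22 [10110]: (NOT 0 XOR ((1 IMPLIES 1) AND (1 XOR 1))) -> 1
  row 23 [10111]: (NOT 1 XOR ((1 IMPLIES 1) AND (1 XOR 1))) -> 0
  row 24 [11000]: (NOT 0 XOR ((0 IMPLIES 1) AND (0 XOR 0))) -> 1
  row 25 [11001]: (NOT 1 XOR ((0 IMPLIES 1) AND (0 XOR 0))) -> 0
  row 26 [11010]: (NOT 0 XOR ((0 IMPLIES 1) AND (1 XOR 0))) -> 0
  row 27 [11011]: (NOT 1 XOR ((0 IMPLIES 1) AND (1 XOR 0))) -> 1
  row 28 [11100]: (NOT 0 XOR ((1 IMPLIES 1) AND (0 XOR 1))) -> 0
  row 29 [11101]: (NOT 1 XOR ((1 IMPLIES 1) AND (0 XOR 1))) -> 1
  row 30 [11110]: (NOT 0 XOR ((1 IMPLIES 1) AND (1 XOR 1))) -> 1
  row 31 [11111]: (NOT 1 XOR ((1 IMPLIES 1) AND (1 XOR 1))) -> 0
Full result column, 4 rows per line (a,b,c fixed per line; d,e runs 00..11 left to right):
  rows 0-3 [a,b,c=000]: 1001  = hex 9
  rows 4-7 [a,b,c=001]: 1010  = hex A
  rows 8-11 [a,b,c=010]: 1001  = hex 9
  rows 12-15 [a,b,c=011]: 1010  = hex A
  rows 16-19 [a,b,c=100]: 1001  = hex 9
  rows 20-23 [a,b,c=101]: 0110  = hex 6
  rows 24-27 [a,b,c=110]: 1001  = hex 9
  rows 28-31 [a,b,c=111]: 0110  = hex 6
Output column (row 0 .. row 31) = 10011010100110101001011010010110
Output column grouped in 4s = 1001 1010 1001 1010 1001 0110 1001 0110 = 0x9A9A9696
Convert to decimal digit by digit (value = value*16 + digit):
  9 -> 9
  9*16 + 10 (A) = 154
  154*16 + 9 = 2473
  2473*16 + 10 (A) = 39578
  39578*16 + 9 = 633257
  633257*16 + 6 = 10132118
  10132118*16 + 9 = 162113897
  162113897*16 + 6 = 2593822358
Decimal = 2593822358

2593822358


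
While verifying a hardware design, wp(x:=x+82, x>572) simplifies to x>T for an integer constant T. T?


Formula: wp(x:=E, P) = P[E/x] (substitute E for x in postcondition)
Step 1: Postcondition: x>572
Step 2: Substitute x+82 for x: x+82>572
Step 3: Solve for x: x > 572-82 = 490

490


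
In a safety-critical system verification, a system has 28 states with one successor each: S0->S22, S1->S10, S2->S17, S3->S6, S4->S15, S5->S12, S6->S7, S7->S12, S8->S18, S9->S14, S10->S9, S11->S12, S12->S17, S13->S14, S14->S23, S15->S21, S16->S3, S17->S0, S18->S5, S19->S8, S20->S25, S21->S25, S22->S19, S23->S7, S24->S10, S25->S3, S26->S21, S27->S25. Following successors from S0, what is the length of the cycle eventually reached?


Trace from S0 until a state repeats:
  S0 -> S22 -> S19 -> S8 -> S18 -> S5 -> S12 -> S17 -> S0
S0 first seen at step 0, revisited at step 8.
Cycle length = 8 - 0 = 8

8


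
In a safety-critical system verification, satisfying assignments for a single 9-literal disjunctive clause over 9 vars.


Step 1: Total=2^9=512
Step 2: Unsat when all 9 false: 2^0=1
Step 3: Sat=512-1=511

511


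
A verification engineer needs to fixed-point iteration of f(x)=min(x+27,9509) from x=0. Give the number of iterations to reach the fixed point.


Step 1: x=0, cap=9509, increment=27
Step 2: x grows by 27 each step until capped at 9509; fixed point is x=9509
Step 3: iterations = ceil(9509/27) = 353

353


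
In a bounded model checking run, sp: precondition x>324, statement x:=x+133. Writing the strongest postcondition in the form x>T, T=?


Formula: sp(P, x:=E) = exists old_x. (x = E[old_x/x]) AND P[old_x/x] (old_x is the value of x before the assignment; eliminate old_x by solving x = E[old_x/x] for old_x)
Step 1: Precondition P: x>324, i.e. old_x > 324
Step 2: Assignment gives x = old_x + 133, so old_x = x - 133
Step 3: Substitute into P: x - 133 > 324
Step 4: Simplify: x > 324+133 = 457

457


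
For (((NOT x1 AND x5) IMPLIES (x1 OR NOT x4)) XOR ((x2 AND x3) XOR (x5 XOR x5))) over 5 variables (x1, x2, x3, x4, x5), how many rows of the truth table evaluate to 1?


Formula: (((NOT x1 AND x5) IMPLIES (x1 OR NOT x4)) XOR ((x2 AND x3) XOR (x5 XOR x5))) over 5 vars (32 rows)
Evaluate each row (x1, x2, x3, x4, x5 as bits, MSB first):
  row 0 [00000]: (((NOT 0 AND 0) IMPLIES (0 OR NOT 0)) XOR ((0 AND 0) XOR (0 XOR 0))) -> 1
  row 1 [00001]: (((NOT 0 AND 1) IMPLIES (0 OR NOT 0)) XOR ((0 AND 0) XOR (1 XOR 1))) -> 1
  row 2 [00010]: (((NOT 0 AND 0) IMPLIES (0 OR NOT 1)) XOR ((0 AND 0) XOR (0 XOR 0))) -> 1
  row 3 [00011]: (((NOT 0 AND 1) IMPLIES (0 OR NOT 1)) XOR ((0 AND 0) XOR (1 XOR 1))) -> 0
  row 4 [00100]: (((NOT 0 AND 0) IMPLIES (0 OR NOT 0)) XOR ((0 AND 1) XOR (0 XOR 0))) -> 1
  row 5 [00101]: (((NOT 0 AND 1) IMPLIES (0 OR NOT 0)) XOR ((0 AND 1) XOR (1 XOR 1))) -> 1
  row 6 [00110]: (((NOT 0 AND 0) IMPLIES (0 OR NOT 1)) XOR ((0 AND 1) XOR (0 XOR 0))) -> 1
  row 7 [00111]: (((NOT 0 AND 1) IMPLIES (0 OR NOT 1)) XOR ((0 AND 1) XOR (1 XOR 1))) -> 0
  row 8 [01000]: (((NOT 0 AND 0) IMPLIES (0 OR NOT 0)) XOR ((1 AND 0) XOR (0 XOR 0))) -> 1
  row 9 [01001]: (((NOT 0 AND 1) IMPLIES (0 OR NOT 0)) XOR ((1 AND 0) XOR (1 XOR 1))) -> 1
  row 10 [01010]: (((NOT 0 AND 0) IMPLIES (0 OR NOT 1)) XOR ((1 AND 0) XOR (0 XOR 0))) -> 1
  row 11 [01011]: (((NOT 0 AND 1) IMPLIES (0 OR NOT 1)) XOR ((1 AND 0) XOR (1 XOR 1))) -> 0
  row 12 [01100]: (((NOT 0 AND 0) IMPLIES (0 OR NOT 0)) XOR ((1 AND 1) XOR (0 XOR 0))) -> 0
  row 13 [01101]: (((NOT 0 AND 1) IMPLIES (0 OR NOT 0)) XOR ((1 AND 1) XOR (1 XOR 1))) -> 0
  row 14 [01110]: (((NOT 0 AND 0) IMPLIES (0 OR NOT 1)) XOR ((1 AND 1) XOR (0 XOR 0))) -> 0
  row 15 [01111]: (((NOT 0 AND 1) IMPLIES (0 OR NOT 1)) XOR ((1 AND 1) XOR (1 XOR 1))) -> 1
  row 16 [10000]: (((NOT 1 AND 0) IMPLIES (1 OR NOT 0)) XOR ((0 AND 0) XOR (0 XOR 0))) -> 1
  row 17 [10001]: (((NOT 1 AND 1) IMPLIES (1 OR NOT 0)) XOR ((0 AND 0) XOR (1 XOR 1))) -> 1
  row 18 [10010]: (((NOT 1 AND 0) IMPLIES (1 OR NOT 1)) XOR ((0 AND 0) XOR (0 XOR 0))) -> 1
  row 19 [10011]: (((NOT 1 AND 1) IMPLIES (1 OR NOT 1)) XOR ((0 AND 0) XOR (1 XOR 1))) -> 1
  row 20 [10100]: (((NOT 1 AND 0) IMPLIES (1 OR NOT 0)) XOR ((0 AND 1) XOR (0 XOR 0))) -> 1
  row 21 [10101]: (((NOT 1 AND 1) IMPLIES (1 OR NOT 0)) XOR ((0 AND 1) XOR (1 XOR 1))) -> 1
  row 22 [10110]: (((NOT 1 AND 0) IMPLIES (1 OR NOT 1)) XOR ((0 AND 1) XOR (0 XOR 0))) -> 1
  row 23 [10111]: (((NOT 1 AND 1) IMPLIES (1 OR NOT 1)) XOR ((0 AND 1) XOR (1 XOR 1))) -> 1
  row 24 [11000]: (((NOT 1 AND 0) IMPLIES (1 OR NOT 0)) XOR ((1 AND 0) XOR (0 XOR 0))) -> 1
  row 25 [11001]: (((NOT 1 AND 1) IMPLIES (1 OR NOT 0)) XOR ((1 AND 0) XOR (1 XOR 1))) -> 1
  row 26 [11010]: (((NOT 1 AND 0) IMPLIES (1 OR NOT 1)) XOR ((1 AND 0) XOR (0 XOR 0))) -> 1
  row 27 [11011]: (((NOT 1 AND 1) IMPLIES (1 OR NOT 1)) XOR ((1 AND 0) XOR (1 XOR 1))) -> 1
  row 28 [11100]: (((NOT 1 AND 0) IMPLIES (1 OR NOT 0)) XOR ((1 AND 1) XOR (0 XOR 0))) -> 0
  row 29 [11101]: (((NOT 1 AND 1) IMPLIES (1 OR NOT 0)) XOR ((1 AND 1) XOR (1 XOR 1))) -> 0
  row 30 [11110]: (((NOT 1 AND 0) IMPLIES (1 OR NOT 1)) XOR ((1 AND 1) XOR (0 XOR 0))) -> 0
  row 31 [11111]: (((NOT 1 AND 1) IMPLIES (1 OR NOT 1)) XOR ((1 AND 1) XOR (1 XOR 1))) -> 0
Full result column, 8 rows per line (x1,x2 fixed per line; x3,x4,x5 runs 000..111 left to right):
  rows 0-7 [x1,x2=00]: 11101110  (ones: 6)
  rows 8-15 [x1,x2=01]: 11100001  (ones: 4)
  rows 16-23 [x1,x2=10]: 11111111  (ones: 8)
  rows 24-31 [x1,x2=11]: 11110000  (ones: 4)
Count of 1-rows = 6+4+8+4 = 22

22
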